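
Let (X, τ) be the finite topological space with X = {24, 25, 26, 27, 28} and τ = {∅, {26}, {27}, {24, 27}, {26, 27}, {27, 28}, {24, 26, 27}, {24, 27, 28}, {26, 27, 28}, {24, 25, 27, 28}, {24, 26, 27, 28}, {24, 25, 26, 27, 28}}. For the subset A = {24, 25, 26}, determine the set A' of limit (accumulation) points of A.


A' = {25}

For each x ∈ X, list the open sets U ∈ τ with x ∈ U, then check whether U ∩ (A ∖ {x}) ≠ ∅ for every such U.
  x = 24: open {24, 27} ∋ x has {24, 27} ∩ (A ∖ {24}) = ∅, so x is NOT a limit point.
  x = 25: opens ∋ x are {24, 25, 27, 28}, {24, 25, 26, 27, 28}; each meets A ∖ {25}, so x IS a limit point.
  x = 26: open {26} ∋ x has {26} ∩ (A ∖ {26}) = ∅, so x is NOT a limit point.
  x = 27: open {27} ∋ x has {27} ∩ (A ∖ {27}) = ∅, so x is NOT a limit point.
  x = 28: open {27, 28} ∋ x has {27, 28} ∩ (A ∖ {28}) = ∅, so x is NOT a limit point.
Collecting: A' = {25}.


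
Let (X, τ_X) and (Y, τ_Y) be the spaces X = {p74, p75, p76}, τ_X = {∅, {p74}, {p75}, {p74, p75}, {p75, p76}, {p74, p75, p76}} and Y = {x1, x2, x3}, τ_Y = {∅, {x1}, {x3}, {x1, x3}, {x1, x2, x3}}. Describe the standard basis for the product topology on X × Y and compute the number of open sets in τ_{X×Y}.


Basis B = {∅ × ∅, {p74} × {x1}, {p74} × {x3}, {p75} × {x1}, {p75} × {x3}, {p74} × {x1, x3}, {p74, p75} × {x1}, {p74, p75} × {x3}, {p75} × {x1, x3}, {p75, p76} × {x1}, {p75, p76} × {x3}, {p74} × {x1, x2, x3}, {p74, p75, p76} × {x1}, {p74, p75, p76} × {x3}, {p75} × {x1, x2, x3}, {p74, p75} × {x1, x3}, {p75, p76} × {x1, x3}, {p74, p75} × {x1, x2, x3}, {p74, p75, p76} × {x1, x3}, {p75, p76} × {x1, x2, x3}, {p74, p75, p76} × {x1, x2, x3}}; |τ_{X×Y}| = 70.

Enumerate products U × V with U ∈ τ_X, V ∈ τ_Y (deduplicated):
  ∅ × ∅ = {} (∅)
  {p74} × {x1} = {(p74,x1)}
  {p74} × {x3} = {(p74,x3)}
  {p75} × {x1} = {(p75,x1)}
  {p75} × {x3} = {(p75,x3)}
  {p74} × {x1, x3} = {(p74,x1), (p74,x3)}
  {p74, p75} × {x1} = {(p74,x1), (p75,x1)}
  {p74, p75} × {x3} = {(p74,x3), (p75,x3)}
  {p75} × {x1, x3} = {(p75,x1), (p75,x3)}
  {p75, p76} × {x1} = {(p75,x1), (p76,x1)}
  {p75, p76} × {x3} = {(p75,x3), (p76,x3)}
  {p74} × {x1, x2, x3} = {(p74,x1), (p74,x2), (p74,x3)}
  {p74, p75, p76} × {x1} = {(p74,x1), (p75,x1), (p76,x1)}
  {p74, p75, p76} × {x3} = {(p74,x3), (p75,x3), (p76,x3)}
  {p75} × {x1, x2, x3} = {(p75,x1), (p75,x2), (p75,x3)}
  {p74, p75} × {x1, x3} = {(p74,x1), (p74,x3), (p75,x1), (p75,x3)}
  {p75, p76} × {x1, x3} = {(p75,x1), (p75,x3), (p76,x1), (p76,x3)}
  {p74, p75} × {x1, x2, x3} = {(p74,x1), (p74,x2), (p74,x3), (p75,x1), (p75,x2), (p75,x3)}
  {p74, p75, p76} × {x1, x3} = {(p74,x1), (p74,x3), (p75,x1), (p75,x3), (p76,x1), (p76,x3)}
  {p75, p76} × {x1, x2, x3} = {(p75,x1), (p75,x2), (p75,x3), (p76,x1), (p76,x2), (p76,x3)}
  {p74, p75, p76} × {x1, x2, x3} = {(p74,x1), (p74,x2), (p74,x3), (p75,x1), (p75,x2), (p75,x3), (p76,x1), (p76,x2), (p76,x3)}
These 21 distinct sets form the basis B.
Close under arbitrary unions to get τ_{X×Y}; counting gives |τ_{X×Y}| = 70.


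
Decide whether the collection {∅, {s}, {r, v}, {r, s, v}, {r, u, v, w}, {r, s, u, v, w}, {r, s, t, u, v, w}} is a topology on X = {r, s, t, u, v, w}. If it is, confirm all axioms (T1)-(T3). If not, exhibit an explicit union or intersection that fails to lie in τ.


τ IS a topology on X.

Axiom (T1): ∅ ∈ τ? Yes; X ∈ τ? Yes.
Axiom (T2/T3): check pairwise unions and intersections of members of τ.
All pairwise intersections and unions checked — each lies in τ. Therefore τ satisfies (T1), (T2), (T3): it IS a topology on X.


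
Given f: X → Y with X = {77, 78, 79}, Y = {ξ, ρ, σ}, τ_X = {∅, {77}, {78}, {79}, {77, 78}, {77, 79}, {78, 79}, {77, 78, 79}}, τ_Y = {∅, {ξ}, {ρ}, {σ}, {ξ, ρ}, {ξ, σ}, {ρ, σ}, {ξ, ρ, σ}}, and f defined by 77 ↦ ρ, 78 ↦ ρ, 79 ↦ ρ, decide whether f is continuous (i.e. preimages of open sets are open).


f IS continuous.

Compute f^{-1}(U) for each U ∈ τ_Y:
  U = ∅: f^{-1}(U) = ∅ ∈ τ_X ✓.
  U = {ξ}: f^{-1}(U) = ∅ ∈ τ_X ✓.
  U = {ρ}: f^{-1}(U) = {77, 78, 79} ∈ τ_X ✓.
  U = {σ}: f^{-1}(U) = ∅ ∈ τ_X ✓.
  U = {ξ, ρ}: f^{-1}(U) = {77, 78, 79} ∈ τ_X ✓.
  U = {ξ, σ}: f^{-1}(U) = ∅ ∈ τ_X ✓.
  U = {ρ, σ}: f^{-1}(U) = {77, 78, 79} ∈ τ_X ✓.
  U = {ξ, ρ, σ}: f^{-1}(U) = {77, 78, 79} ∈ τ_X ✓.
Every preimage lies in τ_X, so f IS continuous.


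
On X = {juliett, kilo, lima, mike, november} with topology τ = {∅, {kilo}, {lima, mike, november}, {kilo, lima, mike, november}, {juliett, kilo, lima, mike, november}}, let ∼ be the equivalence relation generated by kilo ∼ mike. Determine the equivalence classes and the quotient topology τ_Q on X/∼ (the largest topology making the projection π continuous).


X/∼ = {[juliett], [kilo=mike], [lima], [november]}; |τ_Q| = 3.

Equivalence classes: [juliett], [kilo=mike], [lima], [november].
Quotient map π: X → X/∼ sends juliett ↦ [juliett], kilo ↦ [kilo=mike], lima ↦ [lima], mike ↦ [kilo=mike], november ↦ [november].
For each subset V ⊆ X/∼, compute π^{-1}(V) ⊆ X and check whether π^{-1}(V) ∈ τ. V is open in τ_Q iff π^{-1}(V) ∈ τ.
  V = {}: π^{-1}(V) = ∅ ∈ τ ✓.
  V = {[juliett]}: π^{-1}(V) = {juliett} ∉ τ ✗.
  V = {[kilo=mike]}: π^{-1}(V) = {kilo, mike} ∉ τ ✗.
  V = {[juliett], [kilo=mike]}: π^{-1}(V) = {juliett, kilo, mike} ∉ τ ✗.
  V = {[lima]}: π^{-1}(V) = {lima} ∉ τ ✗.
  V = {[juliett], [lima]}: π^{-1}(V) = {juliett, lima} ∉ τ ✗.
  V = {[kilo=mike], [lima]}: π^{-1}(V) = {kilo, lima, mike} ∉ τ ✗.
  V = {[juliett], [kilo=mike], [lima]}: π^{-1}(V) = {juliett, kilo, lima, mike} ∉ τ ✗.
  V = {[november]}: π^{-1}(V) = {november} ∉ τ ✗.
  V = {[juliett], [november]}: π^{-1}(V) = {juliett, november} ∉ τ ✗.
  V = {[kilo=mike], [november]}: π^{-1}(V) = {kilo, mike, november} ∉ τ ✗.
  V = {[juliett], [kilo=mike], [november]}: π^{-1}(V) = {juliett, kilo, mike, november} ∉ τ ✗.
  V = {[lima], [november]}: π^{-1}(V) = {lima, november} ∉ τ ✗.
  V = {[juliett], [lima], [november]}: π^{-1}(V) = {juliett, lima, november} ∉ τ ✗.
  V = {[kilo=mike], [lima], [november]}: π^{-1}(V) = {kilo, lima, mike, november} ∈ τ ✓.
  V = {[juliett], [kilo=mike], [lima], [november]}: π^{-1}(V) = {juliett, kilo, lima, mike, november} ∈ τ ✓.
Open sets in the quotient: τ_Q = {{}, {[kilo=mike], [lima], [november]}, {[juliett], [kilo=mike], [lima], [november]}} (3 elements).


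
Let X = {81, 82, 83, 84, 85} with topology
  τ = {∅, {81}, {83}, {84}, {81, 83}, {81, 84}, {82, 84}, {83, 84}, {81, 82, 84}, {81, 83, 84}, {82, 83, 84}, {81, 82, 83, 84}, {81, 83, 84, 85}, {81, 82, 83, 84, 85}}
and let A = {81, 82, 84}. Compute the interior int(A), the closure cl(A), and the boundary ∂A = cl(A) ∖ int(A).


int(A) = {81, 82, 84}, cl(A) = {81, 82, 84, 85}, ∂A = {85}.

Closed sets in (X, τ) are complements of opens:
  closed(X, τ) = {∅, {82}, {85}, {81, 85}, {82, 85}, {83, 85}, {81, 82, 85}, {81, 83, 85}, {82, 83, 85}, {82, 84, 85}, {81, 82, 83, 85}, {81, 82, 84, 85}, {82, 83, 84, 85}, {81, 82, 83, 84, 85}}.
int(A) = ⋃ {U ∈ τ : U ⊆ A}. Opens contained in A: ∅, {81}, {84}, {81, 84}, {82, 84}, {81, 82, 84}.
Taking the union of these: int(A) = {81, 82, 84}.
cl(A) = ⋂ {C closed : A ⊆ C}. Closed sets containing A: {81, 82, 84, 85}, {81, 82, 83, 84, 85}.
Intersecting these: cl(A) = {81, 82, 84, 85}.
∂A = cl(A) ∖ int(A) = {81, 82, 84, 85} ∖ {81, 82, 84} = {85}.


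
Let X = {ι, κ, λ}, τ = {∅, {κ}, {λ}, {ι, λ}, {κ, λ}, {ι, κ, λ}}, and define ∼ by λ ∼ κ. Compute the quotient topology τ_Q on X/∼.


X/∼ = {[ι], [κ=λ]}; |τ_Q| = 3.

Equivalence classes: [ι], [κ=λ].
Quotient map π: X → X/∼ sends ι ↦ [ι], κ ↦ [κ=λ], λ ↦ [κ=λ].
For each subset V ⊆ X/∼, compute π^{-1}(V) ⊆ X and check whether π^{-1}(V) ∈ τ. V is open in τ_Q iff π^{-1}(V) ∈ τ.
  V = {}: π^{-1}(V) = ∅ ∈ τ ✓.
  V = {[ι]}: π^{-1}(V) = {ι} ∉ τ ✗.
  V = {[κ=λ]}: π^{-1}(V) = {κ, λ} ∈ τ ✓.
  V = {[ι], [κ=λ]}: π^{-1}(V) = {ι, κ, λ} ∈ τ ✓.
Open sets in the quotient: τ_Q = {{}, {[κ=λ]}, {[ι], [κ=λ]}} (3 elements).


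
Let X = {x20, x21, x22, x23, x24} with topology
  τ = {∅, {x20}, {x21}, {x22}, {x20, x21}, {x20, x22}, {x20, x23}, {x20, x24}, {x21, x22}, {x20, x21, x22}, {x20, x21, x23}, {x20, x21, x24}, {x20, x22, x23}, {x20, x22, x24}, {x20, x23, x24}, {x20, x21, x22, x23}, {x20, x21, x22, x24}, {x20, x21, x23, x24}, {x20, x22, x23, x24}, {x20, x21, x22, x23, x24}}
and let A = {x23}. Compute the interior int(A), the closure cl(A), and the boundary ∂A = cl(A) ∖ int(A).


int(A) = ∅, cl(A) = {x23}, ∂A = {x23}.

Closed sets in (X, τ) are complements of opens:
  closed(X, τ) = {∅, {x21}, {x22}, {x23}, {x24}, {x21, x22}, {x21, x23}, {x21, x24}, {x22, x23}, {x22, x24}, {x23, x24}, {x20, x23, x24}, {x21, x22, x23}, {x21, x22, x24}, {x21, x23, x24}, {x22, x23, x24}, {x20, x21, x23, x24}, {x20, x22, x23, x24}, {x21, x22, x23, x24}, {x20, x21, x22, x23, x24}}.
int(A) = ⋃ {U ∈ τ : U ⊆ A}. Opens contained in A: ∅.
Taking the union of these: int(A) = ∅.
cl(A) = ⋂ {C closed : A ⊆ C}. Closed sets containing A: {x23}, {x21, x23}, {x22, x23}, {x23, x24}, {x20, x23, x24}, {x21, x22, x23}, {x21, x23, x24}, {x22, x23, x24}, {x20, x21, x23, x24}, {x20, x22, x23, x24}, {x21, x22, x23, x24}, {x20, x21, x22, x23, x24}.
Intersecting these: cl(A) = {x23}.
∂A = cl(A) ∖ int(A) = {x23} ∖ ∅ = {x23}.


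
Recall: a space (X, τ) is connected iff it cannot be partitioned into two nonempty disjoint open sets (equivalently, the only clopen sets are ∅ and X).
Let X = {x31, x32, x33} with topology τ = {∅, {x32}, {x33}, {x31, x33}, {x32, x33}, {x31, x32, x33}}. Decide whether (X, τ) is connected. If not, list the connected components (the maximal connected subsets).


(X, τ) is disconnected; components = [{x32}, {x31, x33}].

Find clopen sets (U ∈ τ with X ∖ U ∈ τ):
  U = ∅, X ∖ U = {x31, x32, x33} — both open, so U is clopen.
  U = {x32}, X ∖ U = {x31, x33} — both open, so U is clopen.
  U = {x31, x33}, X ∖ U = {x32} — both open, so U is clopen.
  U = {x31, x32, x33}, X ∖ U = ∅ — both open, so U is clopen.
Nontrivial clopen(s) exist: e.g. {x31, x33}. So (X, τ) is disconnected.
Compute connected components by grouping points that agree on all clopens:
  component: {x32}
  component: {x31, x33}


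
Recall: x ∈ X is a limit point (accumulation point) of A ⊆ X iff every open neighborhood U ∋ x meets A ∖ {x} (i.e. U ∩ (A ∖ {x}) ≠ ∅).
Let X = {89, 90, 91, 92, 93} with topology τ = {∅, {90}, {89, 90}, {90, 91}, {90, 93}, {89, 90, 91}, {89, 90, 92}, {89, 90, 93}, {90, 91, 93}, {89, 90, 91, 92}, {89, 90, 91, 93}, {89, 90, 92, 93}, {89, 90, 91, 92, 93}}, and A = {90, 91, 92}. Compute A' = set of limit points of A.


A' = {89, 91, 92, 93}

For each x ∈ X, list the open sets U ∈ τ with x ∈ U, then check whether U ∩ (A ∖ {x}) ≠ ∅ for every such U.
  x = 89: opens ∋ x are {89, 90}, {89, 90, 91}, {89, 90, 92}, {89, 90, 93}, {89, 90, 91, 92}, {89, 90, 91, 93}, {89, 90, 92, 93}, {89, 90, 91, 92, 93}; each meets A ∖ {89}, so x IS a limit point.
  x = 90: open {90} ∋ x has {90} ∩ (A ∖ {90}) = ∅, so x is NOT a limit point.
  x = 91: opens ∋ x are {90, 91}, {89, 90, 91}, {90, 91, 93}, {89, 90, 91, 92}, {89, 90, 91, 93}, {89, 90, 91, 92, 93}; each meets A ∖ {91}, so x IS a limit point.
  x = 92: opens ∋ x are {89, 90, 92}, {89, 90, 91, 92}, {89, 90, 92, 93}, {89, 90, 91, 92, 93}; each meets A ∖ {92}, so x IS a limit point.
  x = 93: opens ∋ x are {90, 93}, {89, 90, 93}, {90, 91, 93}, {89, 90, 91, 93}, {89, 90, 92, 93}, {89, 90, 91, 92, 93}; each meets A ∖ {93}, so x IS a limit point.
Collecting: A' = {89, 91, 92, 93}.


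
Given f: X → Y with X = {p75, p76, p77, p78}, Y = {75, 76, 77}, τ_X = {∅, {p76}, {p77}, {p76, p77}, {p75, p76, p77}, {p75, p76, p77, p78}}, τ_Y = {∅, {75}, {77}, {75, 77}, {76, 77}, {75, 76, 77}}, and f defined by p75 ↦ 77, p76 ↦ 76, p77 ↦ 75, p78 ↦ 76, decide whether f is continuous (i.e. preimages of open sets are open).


f is NOT continuous.

Compute f^{-1}(U) for each U ∈ τ_Y:
  U = ∅: f^{-1}(U) = ∅ ∈ τ_X ✓.
  U = {75}: f^{-1}(U) = {p77} ∈ τ_X ✓.
  U = {77}: f^{-1}(U) = {p75} ∉ τ_X ✗.
  U = {75, 77}: f^{-1}(U) = {p75, p77} ∉ τ_X ✗.
  U = {76, 77}: f^{-1}(U) = {p75, p76, p78} ∉ τ_X ✗.
  U = {75, 76, 77}: f^{-1}(U) = {p75, p76, p77, p78} ∈ τ_X ✓.
Found U = {77} with f^{-1}(U) = {p75} not in τ_X. Therefore f is NOT continuous.


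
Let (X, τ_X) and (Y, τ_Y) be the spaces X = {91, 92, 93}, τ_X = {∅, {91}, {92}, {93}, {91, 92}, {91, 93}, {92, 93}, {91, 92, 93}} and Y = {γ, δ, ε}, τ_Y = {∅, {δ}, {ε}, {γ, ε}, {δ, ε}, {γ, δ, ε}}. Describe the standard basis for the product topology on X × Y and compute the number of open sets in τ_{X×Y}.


Basis B = {∅ × ∅, {91} × {δ}, {91} × {ε}, {92} × {δ}, {92} × {ε}, {93} × {δ}, {93} × {ε}, {91} × {γ, ε}, {91} × {δ, ε}, {91, 92} × {δ}, {91, 93} × {δ}, {91, 92} × {ε}, {91, 93} × {ε}, {92} × {γ, ε}, {92} × {δ, ε}, {92, 93} × {δ}, {92, 93} × {ε}, {93} × {γ, ε}, {93} × {δ, ε}, {91} × {γ, δ, ε}, {91, 92, 93} × {δ}, {91, 92, 93} × {ε}, {92} × {γ, δ, ε}, {93} × {γ, δ, ε}, {91, 92} × {γ, ε}, {91, 93} × {γ, ε}, {91, 92} × {δ, ε}, {91, 93} × {δ, ε}, {92, 93} × {γ, ε}, {92, 93} × {δ, ε}, {91, 92} × {γ, δ, ε}, {91, 93} × {γ, δ, ε}, {91, 92, 93} × {γ, ε}, {91, 92, 93} × {δ, ε}, {92, 93} × {γ, δ, ε}, {91, 92, 93} × {γ, δ, ε}}; |τ_{X×Y}| = 216.

Enumerate products U × V with U ∈ τ_X, V ∈ τ_Y (deduplicated):
  ∅ × ∅ = {} (∅)
  {91} × {δ} = {(91,δ)}
  {91} × {ε} = {(91,ε)}
  {92} × {δ} = {(92,δ)}
  {92} × {ε} = {(92,ε)}
  {93} × {δ} = {(93,δ)}
  {93} × {ε} = {(93,ε)}
  {91} × {γ, ε} = {(91,γ), (91,ε)}
  {91} × {δ, ε} = {(91,δ), (91,ε)}
  {91, 92} × {δ} = {(91,δ), (92,δ)}
  {91, 93} × {δ} = {(91,δ), (93,δ)}
  {91, 92} × {ε} = {(91,ε), (92,ε)}
  {91, 93} × {ε} = {(91,ε), (93,ε)}
  {92} × {γ, ε} = {(92,γ), (92,ε)}
  {92} × {δ, ε} = {(92,δ), (92,ε)}
  {92, 93} × {δ} = {(92,δ), (93,δ)}
  {92, 93} × {ε} = {(92,ε), (93,ε)}
  {93} × {γ, ε} = {(93,γ), (93,ε)}
  {93} × {δ, ε} = {(93,δ), (93,ε)}
  {91} × {γ, δ, ε} = {(91,γ), (91,δ), (91,ε)}
  {91, 92, 93} × {δ} = {(91,δ), (92,δ), (93,δ)}
  {91, 92, 93} × {ε} = {(91,ε), (92,ε), (93,ε)}
  {92} × {γ, δ, ε} = {(92,γ), (92,δ), (92,ε)}
  {93} × {γ, δ, ε} = {(93,γ), (93,δ), (93,ε)}
  {91, 92} × {γ, ε} = {(91,γ), (91,ε), (92,γ), (92,ε)}
  {91, 93} × {γ, ε} = {(91,γ), (91,ε), (93,γ), (93,ε)}
  {91, 92} × {δ, ε} = {(91,δ), (91,ε), (92,δ), (92,ε)}
  {91, 93} × {δ, ε} = {(91,δ), (91,ε), (93,δ), (93,ε)}
  {92, 93} × {γ, ε} = {(92,γ), (92,ε), (93,γ), (93,ε)}
  {92, 93} × {δ, ε} = {(92,δ), (92,ε), (93,δ), (93,ε)}
  {91, 92} × {γ, δ, ε} = {(91,γ), (91,δ), (91,ε), (92,γ), (92,δ), (92,ε)}
  {91, 93} × {γ, δ, ε} = {(91,γ), (91,δ), (91,ε), (93,γ), (93,δ), (93,ε)}
  {91, 92, 93} × {γ, ε} = {(91,γ), (91,ε), (92,γ), (92,ε), (93,γ), (93,ε)}
  {91, 92, 93} × {δ, ε} = {(91,δ), (91,ε), (92,δ), (92,ε), (93,δ), (93,ε)}
  {92, 93} × {γ, δ, ε} = {(92,γ), (92,δ), (92,ε), (93,γ), (93,δ), (93,ε)}
  {91, 92, 93} × {γ, δ, ε} = {(91,γ), (91,δ), (91,ε), (92,γ), (92,δ), (92,ε), (93,γ), (93,δ), (93,ε)}
These 36 distinct sets form the basis B.
Close under arbitrary unions to get τ_{X×Y}; counting gives |τ_{X×Y}| = 216.


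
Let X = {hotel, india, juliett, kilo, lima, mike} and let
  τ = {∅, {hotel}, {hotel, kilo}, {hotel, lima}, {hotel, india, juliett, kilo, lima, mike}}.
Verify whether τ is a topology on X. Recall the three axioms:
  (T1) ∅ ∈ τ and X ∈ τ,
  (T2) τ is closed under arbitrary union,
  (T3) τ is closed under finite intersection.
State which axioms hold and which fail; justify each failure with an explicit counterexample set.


τ is NOT a topology on X.

Axiom (T1): ∅ ∈ τ? Yes; X ∈ τ? Yes.
Axiom (T2/T3): check pairwise unions and intersections of members of τ.
Counterexample for (T2): {hotel, kilo} ∪ {hotel, lima} = {hotel, kilo, lima} ∉ τ. Therefore τ is NOT a topology.


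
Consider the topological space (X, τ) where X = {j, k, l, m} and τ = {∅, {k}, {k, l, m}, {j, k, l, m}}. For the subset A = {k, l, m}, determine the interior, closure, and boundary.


int(A) = {k, l, m}, cl(A) = {j, k, l, m}, ∂A = {j}.

Closed sets in (X, τ) are complements of opens:
  closed(X, τ) = {∅, {j}, {j, l, m}, {j, k, l, m}}.
int(A) = ⋃ {U ∈ τ : U ⊆ A}. Opens contained in A: ∅, {k}, {k, l, m}.
Taking the union of these: int(A) = {k, l, m}.
cl(A) = ⋂ {C closed : A ⊆ C}. Closed sets containing A: {j, k, l, m}.
Intersecting these: cl(A) = {j, k, l, m}.
∂A = cl(A) ∖ int(A) = {j, k, l, m} ∖ {k, l, m} = {j}.


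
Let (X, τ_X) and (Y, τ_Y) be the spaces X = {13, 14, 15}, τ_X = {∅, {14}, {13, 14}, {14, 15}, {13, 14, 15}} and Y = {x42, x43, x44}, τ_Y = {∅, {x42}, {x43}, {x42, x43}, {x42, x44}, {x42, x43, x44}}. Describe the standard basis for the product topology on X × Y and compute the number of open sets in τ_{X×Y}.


Basis B = {∅ × ∅, {14} × {x42}, {14} × {x43}, {13, 14} × {x42}, {13, 14} × {x43}, {14} × {x42, x43}, {14} × {x42, x44}, {14, 15} × {x42}, {14, 15} × {x43}, {13, 14, 15} × {x42}, {13, 14, 15} × {x43}, {14} × {x42, x43, x44}, {13, 14} × {x42, x43}, {13, 14} × {x42, x44}, {14, 15} × {x42, x43}, {14, 15} × {x42, x44}, {13, 14} × {x42, x43, x44}, {13, 14, 15} × {x42, x43}, {13, 14, 15} × {x42, x44}, {14, 15} × {x42, x43, x44}, {13, 14, 15} × {x42, x43, x44}}; |τ_{X×Y}| = 70.

Enumerate products U × V with U ∈ τ_X, V ∈ τ_Y (deduplicated):
  ∅ × ∅ = {} (∅)
  {14} × {x42} = {(14,x42)}
  {14} × {x43} = {(14,x43)}
  {13, 14} × {x42} = {(13,x42), (14,x42)}
  {13, 14} × {x43} = {(13,x43), (14,x43)}
  {14} × {x42, x43} = {(14,x42), (14,x43)}
  {14} × {x42, x44} = {(14,x42), (14,x44)}
  {14, 15} × {x42} = {(14,x42), (15,x42)}
  {14, 15} × {x43} = {(14,x43), (15,x43)}
  {13, 14, 15} × {x42} = {(13,x42), (14,x42), (15,x42)}
  {13, 14, 15} × {x43} = {(13,x43), (14,x43), (15,x43)}
  {14} × {x42, x43, x44} = {(14,x42), (14,x43), (14,x44)}
  {13, 14} × {x42, x43} = {(13,x42), (13,x43), (14,x42), (14,x43)}
  {13, 14} × {x42, x44} = {(13,x42), (13,x44), (14,x42), (14,x44)}
  {14, 15} × {x42, x43} = {(14,x42), (14,x43), (15,x42), (15,x43)}
  {14, 15} × {x42, x44} = {(14,x42), (14,x44), (15,x42), (15,x44)}
  {13, 14} × {x42, x43, x44} = {(13,x42), (13,x43), (13,x44), (14,x42), (14,x43), (14,x44)}
  {13, 14, 15} × {x42, x43} = {(13,x42), (13,x43), (14,x42), (14,x43), (15,x42), (15,x43)}
  {13, 14, 15} × {x42, x44} = {(13,x42), (13,x44), (14,x42), (14,x44), (15,x42), (15,x44)}
  {14, 15} × {x42, x43, x44} = {(14,x42), (14,x43), (14,x44), (15,x42), (15,x43), (15,x44)}
  {13, 14, 15} × {x42, x43, x44} = {(13,x42), (13,x43), (13,x44), (14,x42), (14,x43), (14,x44), (15,x42), (15,x43), (15,x44)}
These 21 distinct sets form the basis B.
Close under arbitrary unions to get τ_{X×Y}; counting gives |τ_{X×Y}| = 70.


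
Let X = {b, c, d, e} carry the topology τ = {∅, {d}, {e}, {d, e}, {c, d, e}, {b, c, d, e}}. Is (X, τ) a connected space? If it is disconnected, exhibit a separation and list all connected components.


(X, τ) is connected.

Find clopen sets (U ∈ τ with X ∖ U ∈ τ):
  U = ∅, X ∖ U = {b, c, d, e} — both open, so U is clopen.
  U = {b, c, d, e}, X ∖ U = ∅ — both open, so U is clopen.
Only trivial clopens (∅ and X) exist, so (X, τ) is connected.
Compute connected components by grouping points that agree on all clopens:
  component: {b, c, d, e}


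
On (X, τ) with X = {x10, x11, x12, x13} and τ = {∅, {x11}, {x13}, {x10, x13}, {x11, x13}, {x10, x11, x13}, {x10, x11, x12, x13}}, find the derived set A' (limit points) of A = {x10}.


A' = {x12}

For each x ∈ X, list the open sets U ∈ τ with x ∈ U, then check whether U ∩ (A ∖ {x}) ≠ ∅ for every such U.
  x = x10: open {x10, x13} ∋ x has {x10, x13} ∩ (A ∖ {x10}) = ∅, so x is NOT a limit point.
  x = x11: open {x11} ∋ x has {x11} ∩ (A ∖ {x11}) = ∅, so x is NOT a limit point.
  x = x12: opens ∋ x are {x10, x11, x12, x13}; each meets A ∖ {x12}, so x IS a limit point.
  x = x13: open {x13} ∋ x has {x13} ∩ (A ∖ {x13}) = ∅, so x is NOT a limit point.
Collecting: A' = {x12}.


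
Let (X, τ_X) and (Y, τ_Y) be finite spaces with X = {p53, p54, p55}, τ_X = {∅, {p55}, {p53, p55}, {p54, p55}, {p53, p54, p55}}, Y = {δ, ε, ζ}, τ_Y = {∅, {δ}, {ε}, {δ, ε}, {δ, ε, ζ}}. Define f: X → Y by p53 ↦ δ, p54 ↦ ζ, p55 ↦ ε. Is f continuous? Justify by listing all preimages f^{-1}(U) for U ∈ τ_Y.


f is NOT continuous.

Compute f^{-1}(U) for each U ∈ τ_Y:
  U = ∅: f^{-1}(U) = ∅ ∈ τ_X ✓.
  U = {δ}: f^{-1}(U) = {p53} ∉ τ_X ✗.
  U = {ε}: f^{-1}(U) = {p55} ∈ τ_X ✓.
  U = {δ, ε}: f^{-1}(U) = {p53, p55} ∈ τ_X ✓.
  U = {δ, ε, ζ}: f^{-1}(U) = {p53, p54, p55} ∈ τ_X ✓.
Found U = {δ} with f^{-1}(U) = {p53} not in τ_X. Therefore f is NOT continuous.


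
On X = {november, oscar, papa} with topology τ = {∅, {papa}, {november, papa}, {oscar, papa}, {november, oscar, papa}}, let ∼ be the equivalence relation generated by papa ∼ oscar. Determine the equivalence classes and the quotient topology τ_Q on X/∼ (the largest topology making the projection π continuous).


X/∼ = {[november], [oscar=papa]}; |τ_Q| = 3.

Equivalence classes: [november], [oscar=papa].
Quotient map π: X → X/∼ sends november ↦ [november], oscar ↦ [oscar=papa], papa ↦ [oscar=papa].
For each subset V ⊆ X/∼, compute π^{-1}(V) ⊆ X and check whether π^{-1}(V) ∈ τ. V is open in τ_Q iff π^{-1}(V) ∈ τ.
  V = {}: π^{-1}(V) = ∅ ∈ τ ✓.
  V = {[november]}: π^{-1}(V) = {november} ∉ τ ✗.
  V = {[oscar=papa]}: π^{-1}(V) = {oscar, papa} ∈ τ ✓.
  V = {[november], [oscar=papa]}: π^{-1}(V) = {november, oscar, papa} ∈ τ ✓.
Open sets in the quotient: τ_Q = {{}, {[oscar=papa]}, {[november], [oscar=papa]}} (3 elements).


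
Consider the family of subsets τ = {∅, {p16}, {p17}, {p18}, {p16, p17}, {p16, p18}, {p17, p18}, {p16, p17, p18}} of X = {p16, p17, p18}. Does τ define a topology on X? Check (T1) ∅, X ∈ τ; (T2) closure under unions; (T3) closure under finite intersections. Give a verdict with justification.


τ IS a topology on X.

Axiom (T1): ∅ ∈ τ? Yes; X ∈ τ? Yes.
Axiom (T2/T3): check pairwise unions and intersections of members of τ.
All pairwise intersections and unions checked — each lies in τ. Therefore τ satisfies (T1), (T2), (T3): it IS a topology on X.


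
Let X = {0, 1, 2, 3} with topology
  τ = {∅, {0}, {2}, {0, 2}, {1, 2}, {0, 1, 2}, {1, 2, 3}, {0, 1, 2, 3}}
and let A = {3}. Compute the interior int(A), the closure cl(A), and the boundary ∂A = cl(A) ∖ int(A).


int(A) = ∅, cl(A) = {3}, ∂A = {3}.

Closed sets in (X, τ) are complements of opens:
  closed(X, τ) = {∅, {0}, {3}, {0, 3}, {1, 3}, {0, 1, 3}, {1, 2, 3}, {0, 1, 2, 3}}.
int(A) = ⋃ {U ∈ τ : U ⊆ A}. Opens contained in A: ∅.
Taking the union of these: int(A) = ∅.
cl(A) = ⋂ {C closed : A ⊆ C}. Closed sets containing A: {3}, {0, 3}, {1, 3}, {0, 1, 3}, {1, 2, 3}, {0, 1, 2, 3}.
Intersecting these: cl(A) = {3}.
∂A = cl(A) ∖ int(A) = {3} ∖ ∅ = {3}.


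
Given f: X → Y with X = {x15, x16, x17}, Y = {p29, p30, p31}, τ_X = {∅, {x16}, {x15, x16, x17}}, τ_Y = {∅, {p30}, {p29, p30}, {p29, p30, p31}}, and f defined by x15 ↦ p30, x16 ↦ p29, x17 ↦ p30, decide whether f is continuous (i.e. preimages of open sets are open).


f is NOT continuous.

Compute f^{-1}(U) for each U ∈ τ_Y:
  U = ∅: f^{-1}(U) = ∅ ∈ τ_X ✓.
  U = {p30}: f^{-1}(U) = {x15, x17} ∉ τ_X ✗.
  U = {p29, p30}: f^{-1}(U) = {x15, x16, x17} ∈ τ_X ✓.
  U = {p29, p30, p31}: f^{-1}(U) = {x15, x16, x17} ∈ τ_X ✓.
Found U = {p30} with f^{-1}(U) = {x15, x17} not in τ_X. Therefore f is NOT continuous.


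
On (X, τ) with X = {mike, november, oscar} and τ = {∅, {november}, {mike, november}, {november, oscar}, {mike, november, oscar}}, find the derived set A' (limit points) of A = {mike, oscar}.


A' = ∅

For each x ∈ X, list the open sets U ∈ τ with x ∈ U, then check whether U ∩ (A ∖ {x}) ≠ ∅ for every such U.
  x = mike: open {mike, november} ∋ x has {mike, november} ∩ (A ∖ {mike}) = ∅, so x is NOT a limit point.
  x = november: open {november} ∋ x has {november} ∩ (A ∖ {november}) = ∅, so x is NOT a limit point.
  x = oscar: open {november, oscar} ∋ x has {november, oscar} ∩ (A ∖ {oscar}) = ∅, so x is NOT a limit point.
Collecting: A' = ∅.


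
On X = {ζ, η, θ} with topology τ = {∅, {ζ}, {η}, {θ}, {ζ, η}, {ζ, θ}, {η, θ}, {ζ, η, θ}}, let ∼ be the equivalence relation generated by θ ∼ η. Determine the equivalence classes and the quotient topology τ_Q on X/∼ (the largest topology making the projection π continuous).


X/∼ = {[ζ], [η=θ]}; |τ_Q| = 4.

Equivalence classes: [ζ], [η=θ].
Quotient map π: X → X/∼ sends ζ ↦ [ζ], η ↦ [η=θ], θ ↦ [η=θ].
For each subset V ⊆ X/∼, compute π^{-1}(V) ⊆ X and check whether π^{-1}(V) ∈ τ. V is open in τ_Q iff π^{-1}(V) ∈ τ.
  V = {}: π^{-1}(V) = ∅ ∈ τ ✓.
  V = {[ζ]}: π^{-1}(V) = {ζ} ∈ τ ✓.
  V = {[η=θ]}: π^{-1}(V) = {η, θ} ∈ τ ✓.
  V = {[ζ], [η=θ]}: π^{-1}(V) = {ζ, η, θ} ∈ τ ✓.
Open sets in the quotient: τ_Q = {{}, {[ζ]}, {[η=θ]}, {[ζ], [η=θ]}} (4 elements).


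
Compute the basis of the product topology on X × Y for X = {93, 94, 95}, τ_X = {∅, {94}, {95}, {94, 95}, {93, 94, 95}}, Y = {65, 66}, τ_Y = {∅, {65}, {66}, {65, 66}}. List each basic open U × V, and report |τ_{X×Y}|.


Basis B = {∅ × ∅, {94} × {65}, {94} × {66}, {95} × {65}, {95} × {66}, {94} × {65, 66}, {94, 95} × {65}, {94, 95} × {66}, {95} × {65, 66}, {93, 94, 95} × {65}, {93, 94, 95} × {66}, {94, 95} × {65, 66}, {93, 94, 95} × {65, 66}}; |τ_{X×Y}| = 25.

Enumerate products U × V with U ∈ τ_X, V ∈ τ_Y (deduplicated):
  ∅ × ∅ = {} (∅)
  {94} × {65} = {(94,65)}
  {94} × {66} = {(94,66)}
  {95} × {65} = {(95,65)}
  {95} × {66} = {(95,66)}
  {94} × {65, 66} = {(94,65), (94,66)}
  {94, 95} × {65} = {(94,65), (95,65)}
  {94, 95} × {66} = {(94,66), (95,66)}
  {95} × {65, 66} = {(95,65), (95,66)}
  {93, 94, 95} × {65} = {(93,65), (94,65), (95,65)}
  {93, 94, 95} × {66} = {(93,66), (94,66), (95,66)}
  {94, 95} × {65, 66} = {(94,65), (94,66), (95,65), (95,66)}
  {93, 94, 95} × {65, 66} = {(93,65), (93,66), (94,65), (94,66), (95,65), (95,66)}
These 13 distinct sets form the basis B.
Close under arbitrary unions to get τ_{X×Y}; counting gives |τ_{X×Y}| = 25.


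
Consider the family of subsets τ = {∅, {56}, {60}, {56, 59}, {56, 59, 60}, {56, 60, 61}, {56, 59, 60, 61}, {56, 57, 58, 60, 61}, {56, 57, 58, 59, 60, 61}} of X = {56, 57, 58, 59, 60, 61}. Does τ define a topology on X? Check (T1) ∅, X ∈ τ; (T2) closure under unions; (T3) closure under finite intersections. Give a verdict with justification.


τ is NOT a topology on X.

Axiom (T1): ∅ ∈ τ? Yes; X ∈ τ? Yes.
Axiom (T2/T3): check pairwise unions and intersections of members of τ.
Counterexample for (T2): {56} ∪ {60} = {56, 60} ∉ τ. Therefore τ is NOT a topology.


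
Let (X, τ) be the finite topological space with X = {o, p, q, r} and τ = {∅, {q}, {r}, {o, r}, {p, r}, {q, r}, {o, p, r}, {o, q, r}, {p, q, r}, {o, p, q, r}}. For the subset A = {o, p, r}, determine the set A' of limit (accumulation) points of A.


A' = {o, p}

For each x ∈ X, list the open sets U ∈ τ with x ∈ U, then check whether U ∩ (A ∖ {x}) ≠ ∅ for every such U.
  x = o: opens ∋ x are {o, r}, {o, p, r}, {o, q, r}, {o, p, q, r}; each meets A ∖ {o}, so x IS a limit point.
  x = p: opens ∋ x are {p, r}, {o, p, r}, {p, q, r}, {o, p, q, r}; each meets A ∖ {p}, so x IS a limit point.
  x = q: open {q} ∋ x has {q} ∩ (A ∖ {q}) = ∅, so x is NOT a limit point.
  x = r: open {r} ∋ x has {r} ∩ (A ∖ {r}) = ∅, so x is NOT a limit point.
Collecting: A' = {o, p}.


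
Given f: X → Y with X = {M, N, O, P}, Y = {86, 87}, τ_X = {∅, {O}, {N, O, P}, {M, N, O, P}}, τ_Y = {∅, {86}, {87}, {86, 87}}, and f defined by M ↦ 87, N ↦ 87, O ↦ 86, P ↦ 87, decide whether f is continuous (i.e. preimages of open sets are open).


f is NOT continuous.

Compute f^{-1}(U) for each U ∈ τ_Y:
  U = ∅: f^{-1}(U) = ∅ ∈ τ_X ✓.
  U = {86}: f^{-1}(U) = {O} ∈ τ_X ✓.
  U = {87}: f^{-1}(U) = {M, N, P} ∉ τ_X ✗.
  U = {86, 87}: f^{-1}(U) = {M, N, O, P} ∈ τ_X ✓.
Found U = {87} with f^{-1}(U) = {M, N, P} not in τ_X. Therefore f is NOT continuous.


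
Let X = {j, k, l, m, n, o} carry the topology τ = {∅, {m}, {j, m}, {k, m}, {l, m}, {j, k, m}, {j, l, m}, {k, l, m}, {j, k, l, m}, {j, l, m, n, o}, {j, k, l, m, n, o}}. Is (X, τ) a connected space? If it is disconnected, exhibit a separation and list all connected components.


(X, τ) is connected.

Find clopen sets (U ∈ τ with X ∖ U ∈ τ):
  U = ∅, X ∖ U = {j, k, l, m, n, o} — both open, so U is clopen.
  U = {j, k, l, m, n, o}, X ∖ U = ∅ — both open, so U is clopen.
Only trivial clopens (∅ and X) exist, so (X, τ) is connected.
Compute connected components by grouping points that agree on all clopens:
  component: {j, k, l, m, n, o}


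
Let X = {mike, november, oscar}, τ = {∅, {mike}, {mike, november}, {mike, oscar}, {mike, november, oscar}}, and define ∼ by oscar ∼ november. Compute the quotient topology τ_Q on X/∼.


X/∼ = {[mike], [november=oscar]}; |τ_Q| = 3.

Equivalence classes: [mike], [november=oscar].
Quotient map π: X → X/∼ sends mike ↦ [mike], november ↦ [november=oscar], oscar ↦ [november=oscar].
For each subset V ⊆ X/∼, compute π^{-1}(V) ⊆ X and check whether π^{-1}(V) ∈ τ. V is open in τ_Q iff π^{-1}(V) ∈ τ.
  V = {}: π^{-1}(V) = ∅ ∈ τ ✓.
  V = {[mike]}: π^{-1}(V) = {mike} ∈ τ ✓.
  V = {[november=oscar]}: π^{-1}(V) = {november, oscar} ∉ τ ✗.
  V = {[mike], [november=oscar]}: π^{-1}(V) = {mike, november, oscar} ∈ τ ✓.
Open sets in the quotient: τ_Q = {{}, {[mike]}, {[mike], [november=oscar]}} (3 elements).


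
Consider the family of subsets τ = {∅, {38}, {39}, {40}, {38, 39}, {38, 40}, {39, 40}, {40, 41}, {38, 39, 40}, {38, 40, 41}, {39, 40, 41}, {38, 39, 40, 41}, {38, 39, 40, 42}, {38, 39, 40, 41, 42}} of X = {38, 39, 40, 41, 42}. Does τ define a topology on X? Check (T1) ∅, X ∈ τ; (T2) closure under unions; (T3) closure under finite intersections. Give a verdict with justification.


τ IS a topology on X.

Axiom (T1): ∅ ∈ τ? Yes; X ∈ τ? Yes.
Axiom (T2/T3): check pairwise unions and intersections of members of τ.
All pairwise intersections and unions checked — each lies in τ. Therefore τ satisfies (T1), (T2), (T3): it IS a topology on X.


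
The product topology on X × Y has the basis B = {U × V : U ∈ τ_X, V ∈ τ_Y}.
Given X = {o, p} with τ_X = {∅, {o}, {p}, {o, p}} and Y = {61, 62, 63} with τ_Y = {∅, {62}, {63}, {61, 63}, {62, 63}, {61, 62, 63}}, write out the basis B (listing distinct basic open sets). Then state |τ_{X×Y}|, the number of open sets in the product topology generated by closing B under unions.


Basis B = {∅ × ∅, {o} × {62}, {o} × {63}, {p} × {62}, {p} × {63}, {o} × {61, 63}, {o} × {62, 63}, {o, p} × {62}, {o, p} × {63}, {p} × {61, 63}, {p} × {62, 63}, {o} × {61, 62, 63}, {p} × {61, 62, 63}, {o, p} × {61, 63}, {o, p} × {62, 63}, {o, p} × {61, 62, 63}}; |τ_{X×Y}| = 36.

Enumerate products U × V with U ∈ τ_X, V ∈ τ_Y (deduplicated):
  ∅ × ∅ = {} (∅)
  {o} × {62} = {(o,62)}
  {o} × {63} = {(o,63)}
  {p} × {62} = {(p,62)}
  {p} × {63} = {(p,63)}
  {o} × {61, 63} = {(o,61), (o,63)}
  {o} × {62, 63} = {(o,62), (o,63)}
  {o, p} × {62} = {(o,62), (p,62)}
  {o, p} × {63} = {(o,63), (p,63)}
  {p} × {61, 63} = {(p,61), (p,63)}
  {p} × {62, 63} = {(p,62), (p,63)}
  {o} × {61, 62, 63} = {(o,61), (o,62), (o,63)}
  {p} × {61, 62, 63} = {(p,61), (p,62), (p,63)}
  {o, p} × {61, 63} = {(o,61), (o,63), (p,61), (p,63)}
  {o, p} × {62, 63} = {(o,62), (o,63), (p,62), (p,63)}
  {o, p} × {61, 62, 63} = {(o,61), (o,62), (o,63), (p,61), (p,62), (p,63)}
These 16 distinct sets form the basis B.
Close under arbitrary unions to get τ_{X×Y}; counting gives |τ_{X×Y}| = 36.


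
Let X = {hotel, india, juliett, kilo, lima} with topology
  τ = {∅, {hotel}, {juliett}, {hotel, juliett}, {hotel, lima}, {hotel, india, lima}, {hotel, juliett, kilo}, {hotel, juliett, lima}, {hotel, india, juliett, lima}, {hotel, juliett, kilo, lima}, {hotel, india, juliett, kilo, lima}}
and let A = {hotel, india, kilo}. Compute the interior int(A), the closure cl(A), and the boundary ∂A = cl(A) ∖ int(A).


int(A) = {hotel}, cl(A) = {hotel, india, kilo, lima}, ∂A = {india, kilo, lima}.

Closed sets in (X, τ) are complements of opens:
  closed(X, τ) = {∅, {india}, {kilo}, {india, kilo}, {india, lima}, {juliett, kilo}, {india, juliett, kilo}, {india, kilo, lima}, {hotel, india, kilo, lima}, {india, juliett, kilo, lima}, {hotel, india, juliett, kilo, lima}}.
int(A) = ⋃ {U ∈ τ : U ⊆ A}. Opens contained in A: ∅, {hotel}.
Taking the union of these: int(A) = {hotel}.
cl(A) = ⋂ {C closed : A ⊆ C}. Closed sets containing A: {hotel, india, kilo, lima}, {hotel, india, juliett, kilo, lima}.
Intersecting these: cl(A) = {hotel, india, kilo, lima}.
∂A = cl(A) ∖ int(A) = {hotel, india, kilo, lima} ∖ {hotel} = {india, kilo, lima}.


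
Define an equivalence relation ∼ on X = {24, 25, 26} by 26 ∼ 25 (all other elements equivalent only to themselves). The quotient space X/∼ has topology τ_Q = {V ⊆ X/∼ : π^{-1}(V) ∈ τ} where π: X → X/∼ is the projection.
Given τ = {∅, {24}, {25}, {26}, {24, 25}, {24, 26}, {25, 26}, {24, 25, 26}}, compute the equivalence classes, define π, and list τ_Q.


X/∼ = {[24], [25=26]}; |τ_Q| = 4.

Equivalence classes: [24], [25=26].
Quotient map π: X → X/∼ sends 24 ↦ [24], 25 ↦ [25=26], 26 ↦ [25=26].
For each subset V ⊆ X/∼, compute π^{-1}(V) ⊆ X and check whether π^{-1}(V) ∈ τ. V is open in τ_Q iff π^{-1}(V) ∈ τ.
  V = {}: π^{-1}(V) = ∅ ∈ τ ✓.
  V = {[24]}: π^{-1}(V) = {24} ∈ τ ✓.
  V = {[25=26]}: π^{-1}(V) = {25, 26} ∈ τ ✓.
  V = {[24], [25=26]}: π^{-1}(V) = {24, 25, 26} ∈ τ ✓.
Open sets in the quotient: τ_Q = {{}, {[24]}, {[25=26]}, {[24], [25=26]}} (4 elements).


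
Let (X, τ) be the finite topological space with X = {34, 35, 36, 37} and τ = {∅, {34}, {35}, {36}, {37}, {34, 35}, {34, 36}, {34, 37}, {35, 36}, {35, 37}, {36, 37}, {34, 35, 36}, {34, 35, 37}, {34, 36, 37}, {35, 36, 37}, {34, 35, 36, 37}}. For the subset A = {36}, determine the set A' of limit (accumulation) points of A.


A' = ∅

For each x ∈ X, list the open sets U ∈ τ with x ∈ U, then check whether U ∩ (A ∖ {x}) ≠ ∅ for every such U.
  x = 34: open {34} ∋ x has {34} ∩ (A ∖ {34}) = ∅, so x is NOT a limit point.
  x = 35: open {35} ∋ x has {35} ∩ (A ∖ {35}) = ∅, so x is NOT a limit point.
  x = 36: open {36} ∋ x has {36} ∩ (A ∖ {36}) = ∅, so x is NOT a limit point.
  x = 37: open {37} ∋ x has {37} ∩ (A ∖ {37}) = ∅, so x is NOT a limit point.
Collecting: A' = ∅.


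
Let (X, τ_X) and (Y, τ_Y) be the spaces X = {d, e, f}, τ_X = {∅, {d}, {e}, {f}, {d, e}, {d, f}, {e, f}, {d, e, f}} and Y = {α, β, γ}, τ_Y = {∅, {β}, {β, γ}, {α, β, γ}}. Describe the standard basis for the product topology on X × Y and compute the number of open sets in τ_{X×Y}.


Basis B = {∅ × ∅, {d} × {β}, {e} × {β}, {f} × {β}, {d} × {β, γ}, {d, e} × {β}, {d, f} × {β}, {e} × {β, γ}, {e, f} × {β}, {f} × {β, γ}, {d} × {α, β, γ}, {d, e, f} × {β}, {e} × {α, β, γ}, {f} × {α, β, γ}, {d, e} × {β, γ}, {d, f} × {β, γ}, {e, f} × {β, γ}, {d, e} × {α, β, γ}, {d, f} × {α, β, γ}, {d, e, f} × {β, γ}, {e, f} × {α, β, γ}, {d, e, f} × {α, β, γ}}; |τ_{X×Y}| = 64.

Enumerate products U × V with U ∈ τ_X, V ∈ τ_Y (deduplicated):
  ∅ × ∅ = {} (∅)
  {d} × {β} = {(d,β)}
  {e} × {β} = {(e,β)}
  {f} × {β} = {(f,β)}
  {d} × {β, γ} = {(d,β), (d,γ)}
  {d, e} × {β} = {(d,β), (e,β)}
  {d, f} × {β} = {(d,β), (f,β)}
  {e} × {β, γ} = {(e,β), (e,γ)}
  {e, f} × {β} = {(e,β), (f,β)}
  {f} × {β, γ} = {(f,β), (f,γ)}
  {d} × {α, β, γ} = {(d,α), (d,β), (d,γ)}
  {d, e, f} × {β} = {(d,β), (e,β), (f,β)}
  {e} × {α, β, γ} = {(e,α), (e,β), (e,γ)}
  {f} × {α, β, γ} = {(f,α), (f,β), (f,γ)}
  {d, e} × {β, γ} = {(d,β), (d,γ), (e,β), (e,γ)}
  {d, f} × {β, γ} = {(d,β), (d,γ), (f,β), (f,γ)}
  {e, f} × {β, γ} = {(e,β), (e,γ), (f,β), (f,γ)}
  {d, e} × {α, β, γ} = {(d,α), (d,β), (d,γ), (e,α), (e,β), (e,γ)}
  {d, f} × {α, β, γ} = {(d,α), (d,β), (d,γ), (f,α), (f,β), (f,γ)}
  {d, e, f} × {β, γ} = {(d,β), (d,γ), (e,β), (e,γ), (f,β), (f,γ)}
  {e, f} × {α, β, γ} = {(e,α), (e,β), (e,γ), (f,α), (f,β), (f,γ)}
  {d, e, f} × {α, β, γ} = {(d,α), (d,β), (d,γ), (e,α), (e,β), (e,γ), (f,α), (f,β), (f,γ)}
These 22 distinct sets form the basis B.
Close under arbitrary unions to get τ_{X×Y}; counting gives |τ_{X×Y}| = 64.


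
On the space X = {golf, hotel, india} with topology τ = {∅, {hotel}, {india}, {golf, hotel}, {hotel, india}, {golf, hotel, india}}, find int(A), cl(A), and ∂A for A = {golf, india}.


int(A) = {india}, cl(A) = {golf, india}, ∂A = {golf}.

Closed sets in (X, τ) are complements of opens:
  closed(X, τ) = {∅, {golf}, {india}, {golf, hotel}, {golf, india}, {golf, hotel, india}}.
int(A) = ⋃ {U ∈ τ : U ⊆ A}. Opens contained in A: ∅, {india}.
Taking the union of these: int(A) = {india}.
cl(A) = ⋂ {C closed : A ⊆ C}. Closed sets containing A: {golf, india}, {golf, hotel, india}.
Intersecting these: cl(A) = {golf, india}.
∂A = cl(A) ∖ int(A) = {golf, india} ∖ {india} = {golf}.


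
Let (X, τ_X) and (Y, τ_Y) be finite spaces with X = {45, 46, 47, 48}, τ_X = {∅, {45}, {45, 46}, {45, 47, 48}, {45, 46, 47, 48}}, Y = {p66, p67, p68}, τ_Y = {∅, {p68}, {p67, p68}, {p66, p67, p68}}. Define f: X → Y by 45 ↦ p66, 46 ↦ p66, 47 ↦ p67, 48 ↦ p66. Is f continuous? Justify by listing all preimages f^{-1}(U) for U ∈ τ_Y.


f is NOT continuous.

Compute f^{-1}(U) for each U ∈ τ_Y:
  U = ∅: f^{-1}(U) = ∅ ∈ τ_X ✓.
  U = {p68}: f^{-1}(U) = ∅ ∈ τ_X ✓.
  U = {p67, p68}: f^{-1}(U) = {47} ∉ τ_X ✗.
  U = {p66, p67, p68}: f^{-1}(U) = {45, 46, 47, 48} ∈ τ_X ✓.
Found U = {p67, p68} with f^{-1}(U) = {47} not in τ_X. Therefore f is NOT continuous.


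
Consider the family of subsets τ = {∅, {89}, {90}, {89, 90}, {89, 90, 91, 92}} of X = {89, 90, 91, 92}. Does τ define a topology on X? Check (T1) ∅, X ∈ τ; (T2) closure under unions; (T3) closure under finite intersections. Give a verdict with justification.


τ IS a topology on X.

Axiom (T1): ∅ ∈ τ? Yes; X ∈ τ? Yes.
Axiom (T2/T3): check pairwise unions and intersections of members of τ.
All pairwise intersections and unions checked — each lies in τ. Therefore τ satisfies (T1), (T2), (T3): it IS a topology on X.


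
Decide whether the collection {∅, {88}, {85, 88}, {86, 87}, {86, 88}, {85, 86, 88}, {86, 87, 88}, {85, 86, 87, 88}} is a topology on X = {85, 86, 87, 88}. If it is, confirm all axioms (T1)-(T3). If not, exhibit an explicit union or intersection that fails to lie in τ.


τ is NOT a topology on X.

Axiom (T1): ∅ ∈ τ? Yes; X ∈ τ? Yes.
Axiom (T2/T3): check pairwise unions and intersections of members of τ.
Counterexample for (T3): {86, 87} ∩ {86, 88} = {86} ∉ τ. Therefore τ is NOT a topology.
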